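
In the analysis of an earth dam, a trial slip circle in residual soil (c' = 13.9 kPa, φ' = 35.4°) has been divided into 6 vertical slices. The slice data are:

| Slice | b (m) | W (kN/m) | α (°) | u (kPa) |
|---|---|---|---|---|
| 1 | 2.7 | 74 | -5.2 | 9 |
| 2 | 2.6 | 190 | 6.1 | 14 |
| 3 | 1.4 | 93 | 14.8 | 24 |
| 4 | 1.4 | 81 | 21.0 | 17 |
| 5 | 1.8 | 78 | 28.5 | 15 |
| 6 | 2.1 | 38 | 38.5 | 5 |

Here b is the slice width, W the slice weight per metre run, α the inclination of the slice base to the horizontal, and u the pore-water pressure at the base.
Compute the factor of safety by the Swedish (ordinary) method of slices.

FS = 3.44

Ordinary method of slices: FS = Σ[c'·Δl_i + (W_i cosα_i − u_i·Δl_i)·tanφ'] / Σ W_i sinα_i, with Δl_i = b_i / cosα_i.
Slice 1: Δl = 2.7/cos(-5.2°) = 2.711 m; N'_1 = 74·cos(-5.2°) − 9·2.711 = 49.3; c'Δl = 37.69; W sinα = -6.7
Slice 2: Δl = 2.6/cos6.1° = 2.615 m; N'_2 = 190·cos6.1° − 14·2.615 = 152.3; c'Δl = 36.35; W sinα = 20.2
Slice 3: Δl = 1.4/cos14.8° = 1.448 m; N'_3 = 93·cos14.8° − 24·1.448 = 55.2; c'Δl = 20.13; W sinα = 23.8
Slice 4: Δl = 1.4/cos21.0° = 1.500 m; N'_4 = 81·cos21.0° − 17·1.500 = 50.1; c'Δl = 20.84; W sinα = 29.0
Slice 5: Δl = 1.8/cos28.5° = 2.048 m; N'_5 = 78·cos28.5° − 15·2.048 = 37.8; c'Δl = 28.47; W sinα = 37.2
Slice 6: Δl = 2.1/cos38.5° = 2.683 m; N'_6 = 38·cos38.5° − 5·2.683 = 16.3; c'Δl = 37.30; W sinα = 23.7
Σc'Δl = 180.8 kN/m; ΣN' = 361.0 kN/m; ΣW sinα = 127.1 kN/m
Resisting = 180.8 + 361.0·tan35.4° = 180.8 + 256.6 = 437.4 kN/m
FS = 437.4 / 127.1 = 3.440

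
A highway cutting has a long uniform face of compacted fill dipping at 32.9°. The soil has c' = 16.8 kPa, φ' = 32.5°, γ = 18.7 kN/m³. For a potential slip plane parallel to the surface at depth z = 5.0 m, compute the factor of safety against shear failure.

For an infinite slope with a slip plane parallel to the surface (no pore pressure): FS = [c' + γz cos²β tanφ'] / [γz sinβ cosβ].
γz = 18.7·5.0 = 93.50 kN/m²
Numerator = 16.8 + 93.50·cos²32.9°·tan32.5° = 16.8 + 93.50·0.7050·0.6371 = 58.792 kPa
Denominator = 93.50·sin32.9°·cos32.9° = 93.50·0.5432·0.8396 = 42.642 kPa
FS = 58.792 / 42.642 = 1.379

FS = 1.38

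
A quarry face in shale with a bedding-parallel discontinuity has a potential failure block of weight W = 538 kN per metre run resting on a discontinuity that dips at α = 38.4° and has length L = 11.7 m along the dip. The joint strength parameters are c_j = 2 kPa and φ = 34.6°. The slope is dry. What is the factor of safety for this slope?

FS = 0.94

Resolving the block weight along and normal to the plane and applying the Mohr–Coulomb strength on the joint:
N' = W cosα = 538·cos38.4° = 421.6 kN/m
Driving force T = W sinα = 538·sin38.4° = 334.2 kN/m
Resisting force R = c_j·L + N'·tanφ = 2·11.7 + 421.6·tan34.6° = 23.4 + 290.9 = 314.3 kN/m
FS = R / T = 314.3 / 334.2 = 0.940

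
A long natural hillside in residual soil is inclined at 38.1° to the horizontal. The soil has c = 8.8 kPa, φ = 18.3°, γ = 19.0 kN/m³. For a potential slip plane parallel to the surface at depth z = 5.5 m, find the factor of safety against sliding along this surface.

For an infinite slope with a slip plane parallel to the surface (no pore pressure): FS = [c + γz cos²β tanφ] / [γz sinβ cosβ].
γz = 19.0·5.5 = 104.50 kN/m²
Numerator = 8.8 + 104.50·cos²38.1°·tan18.3° = 8.8 + 104.50·0.6193·0.3307 = 30.202 kPa
Denominator = 104.50·sin38.1°·cos38.1° = 104.50·0.6170·0.7869 = 50.742 kPa
FS = 30.202 / 50.742 = 0.595

FS = 0.60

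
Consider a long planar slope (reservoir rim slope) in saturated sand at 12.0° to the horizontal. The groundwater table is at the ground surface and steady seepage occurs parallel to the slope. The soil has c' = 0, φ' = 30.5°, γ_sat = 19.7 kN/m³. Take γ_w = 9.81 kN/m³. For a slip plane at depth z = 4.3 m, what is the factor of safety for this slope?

FS = 1.39

With seepage parallel to the slope and the water table at the surface, the effective normal stress on the slip plane uses the buoyant unit weight γ' = γ_sat − γ_w while the driving shear stress uses γ_sat:
FS = [c' + γ' z cos²β tanφ'] / [γ_sat z sinβ cosβ]
(For c' = 0 this reduces to FS = (γ'/γ_sat)·tanφ'/tanβ.)
γ' = 19.7 − 9.81 = 9.89 kN/m³
Numerator = 0.0 + 9.89·4.3·cos²12.0°·tan30.5° = 0.0 + 9.89·4.3·0.9568·0.5890 = 23.967 kPa
Denominator = 19.7·4.3·sin12.0°·cos12.0° = 19.7·4.3·0.2079·0.9781 = 17.227 kPa
FS = 23.967 / 17.227 = 1.391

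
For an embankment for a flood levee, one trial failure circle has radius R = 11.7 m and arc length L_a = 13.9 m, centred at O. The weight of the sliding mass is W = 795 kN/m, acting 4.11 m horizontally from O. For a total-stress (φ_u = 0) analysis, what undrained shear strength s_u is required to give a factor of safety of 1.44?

FS = s_u·L_a·R / (W·d), so s_u = FS·W·d / (L_a·R).
s_u = 1.44·795·4.11 / (13.90·11.7) = 4705.1 / 162.63 = 28.93 kPa

s_u = 28.9 kPa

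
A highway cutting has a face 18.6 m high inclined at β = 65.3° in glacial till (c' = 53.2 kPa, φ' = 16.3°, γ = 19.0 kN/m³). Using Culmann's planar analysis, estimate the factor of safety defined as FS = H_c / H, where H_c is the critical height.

H_c = (4c'/γ) · sinβ cosφ' / [1 − cos(β − φ')]
    = (4·53.2/19.0) · sin65.3°·cos16.3° / [1 − cos49.0°]
    = 11.200 · 0.8720 / 0.3439 = 28.40 m
FS = H_c / H = 28.40 / 18.6 = 1.527

FS = 1.53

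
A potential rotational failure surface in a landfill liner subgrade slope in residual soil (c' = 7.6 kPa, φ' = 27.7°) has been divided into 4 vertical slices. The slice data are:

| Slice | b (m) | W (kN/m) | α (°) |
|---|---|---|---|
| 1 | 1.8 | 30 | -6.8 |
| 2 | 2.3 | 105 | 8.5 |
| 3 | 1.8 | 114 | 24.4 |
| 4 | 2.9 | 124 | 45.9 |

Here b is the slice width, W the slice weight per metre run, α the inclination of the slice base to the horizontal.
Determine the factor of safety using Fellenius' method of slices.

Ordinary method of slices: FS = Σ[c'·Δl_i + (W_i cosα_i)·tanφ'] / Σ W_i sinα_i, with Δl_i = b_i / cosα_i.
Slice 1: Δl = 1.8/cos(-6.8°) = 1.813 m; N'_1 = 30·cos(-6.8°) = 29.8; c'Δl = 13.78; W sinα = -3.6
Slice 2: Δl = 2.3/cos8.5° = 2.326 m; N'_2 = 105·cos8.5° = 103.8; c'Δl = 17.67; W sinα = 15.5
Slice 3: Δl = 1.8/cos24.4° = 1.977 m; N'_3 = 114·cos24.4° = 103.8; c'Δl = 15.02; W sinα = 47.1
Slice 4: Δl = 2.9/cos45.9° = 4.167 m; N'_4 = 124·cos45.9° = 86.3; c'Δl = 31.67; W sinα = 89.0
Σc'Δl = 78.1 kN/m; ΣN' = 323.7 kN/m; ΣW sinα = 148.1 kN/m
Resisting = 78.1 + 323.7·tan27.7° = 78.1 + 170.0 = 248.1 kN/m
FS = 248.1 / 148.1 = 1.675

FS = 1.68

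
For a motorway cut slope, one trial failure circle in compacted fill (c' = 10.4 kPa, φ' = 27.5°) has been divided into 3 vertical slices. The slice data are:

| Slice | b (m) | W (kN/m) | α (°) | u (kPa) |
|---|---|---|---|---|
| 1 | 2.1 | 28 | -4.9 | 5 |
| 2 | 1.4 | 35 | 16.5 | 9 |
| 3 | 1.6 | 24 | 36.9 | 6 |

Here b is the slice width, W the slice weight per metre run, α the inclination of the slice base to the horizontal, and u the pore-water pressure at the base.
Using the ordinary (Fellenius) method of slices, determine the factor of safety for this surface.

FS = 3.70

Ordinary method of slices: FS = Σ[c'·Δl_i + (W_i cosα_i − u_i·Δl_i)·tanφ'] / Σ W_i sinα_i, with Δl_i = b_i / cosα_i.
Slice 1: Δl = 2.1/cos(-4.9°) = 2.108 m; N'_1 = 28·cos(-4.9°) − 5·2.108 = 17.4; c'Δl = 21.92; W sinα = -2.4
Slice 2: Δl = 1.4/cos16.5° = 1.460 m; N'_2 = 35·cos16.5° − 9·1.460 = 20.4; c'Δl = 15.19; W sinα = 9.9
Slice 3: Δl = 1.6/cos36.9° = 2.001 m; N'_3 = 24·cos36.9° − 6·2.001 = 7.2; c'Δl = 20.81; W sinα = 14.4
Σc'Δl = 57.9 kN/m; ΣN' = 45.0 kN/m; ΣW sinα = 22.0 kN/m
Resisting = 57.9 + 45.0·tan27.5° = 57.9 + 23.4 = 81.3 kN/m
FS = 81.3 / 22.0 = 3.703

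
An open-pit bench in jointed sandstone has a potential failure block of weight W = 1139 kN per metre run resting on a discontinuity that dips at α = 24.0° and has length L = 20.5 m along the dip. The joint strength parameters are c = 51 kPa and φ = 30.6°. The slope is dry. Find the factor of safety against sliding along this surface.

FS = 3.59

Resolving the block weight along and normal to the plane and applying the Mohr–Coulomb strength on the joint:
N' = W cosα = 1139·cos24.0° = 1040.5 kN/m
Driving force T = W sinα = 1139·sin24.0° = 463.3 kN/m
Resisting force R = c·L + N'·tanφ = 51·20.5 + 1040.5·tan30.6° = 1045.5 + 615.4 = 1660.9 kN/m
FS = R / T = 1660.9 / 463.3 = 3.585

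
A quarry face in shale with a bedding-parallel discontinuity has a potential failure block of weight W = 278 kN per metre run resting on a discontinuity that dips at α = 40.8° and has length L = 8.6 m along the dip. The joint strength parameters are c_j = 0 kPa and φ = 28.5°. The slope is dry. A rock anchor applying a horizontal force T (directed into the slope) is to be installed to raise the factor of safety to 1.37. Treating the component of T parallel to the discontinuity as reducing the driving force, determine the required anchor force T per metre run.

T = 97 kN/m

Resolving forces along and normal to the sliding plane, with the horizontal anchor force T adding T·sinα to the effective normal force and T·cosα acting up the plane against the driving force:
FS = [c_jL + (W cosα + T sinα) tanφ] / [W sinα − T cosα]
Without the anchor: N' = 210.4 kN/m, driving T_d = 181.7 kN/m, resisting R = 0·8.6 + 210.4·tan28.5° = 114.3 kN/m, FS = 0.63.
Setting FS = 1.37 and solving for T:
1.37·(181.7 − T cos40.8°) = 114.3 + T sin40.8°·tan28.5°
T·(sin40.8°·tan28.5° + 1.37·cos40.8°) = 1.37·181.7 − 114.3
T·(0.6534·0.5430 + 1.37·0.7570) = 248.9 − 114.3 = 134.6
T·1.3919 = 134.6
T = 96.7 kN/m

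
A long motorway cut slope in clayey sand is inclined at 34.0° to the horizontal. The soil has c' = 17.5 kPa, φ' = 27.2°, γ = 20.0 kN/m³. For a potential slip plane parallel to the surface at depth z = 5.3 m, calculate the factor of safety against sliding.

For an infinite slope with a slip plane parallel to the surface (no pore pressure): FS = [c' + γz cos²β tanφ'] / [γz sinβ cosβ].
γz = 20.0·5.3 = 106.00 kN/m²
Numerator = 17.5 + 106.00·cos²34.0°·tan27.2° = 17.5 + 106.00·0.6873·0.5139 = 54.942 kPa
Denominator = 106.00·sin34.0°·cos34.0° = 106.00·0.5592·0.8290 = 49.141 kPa
FS = 54.942 / 49.141 = 1.118

FS = 1.12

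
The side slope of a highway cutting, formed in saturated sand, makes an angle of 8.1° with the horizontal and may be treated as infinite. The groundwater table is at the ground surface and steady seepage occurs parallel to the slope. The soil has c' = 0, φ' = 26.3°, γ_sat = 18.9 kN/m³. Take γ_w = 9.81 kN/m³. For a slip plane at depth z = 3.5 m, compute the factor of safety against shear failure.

With seepage parallel to the slope and the water table at the surface, the effective normal stress on the slip plane uses the buoyant unit weight γ' = γ_sat − γ_w while the driving shear stress uses γ_sat:
FS = [c' + γ' z cos²β tanφ'] / [γ_sat z sinβ cosβ]
(For c' = 0 this reduces to FS = (γ'/γ_sat)·tanφ'/tanβ.)
γ' = 18.9 − 9.81 = 9.09 kN/m³
Numerator = 0.0 + 9.09·3.5·cos²8.1°·tan26.3° = 0.0 + 9.09·3.5·0.9801·0.4942 = 15.412 kPa
Denominator = 18.9·3.5·sin8.1°·cos8.1° = 18.9·3.5·0.1409·0.9900 = 9.228 kPa
FS = 15.412 / 9.228 = 1.670

FS = 1.67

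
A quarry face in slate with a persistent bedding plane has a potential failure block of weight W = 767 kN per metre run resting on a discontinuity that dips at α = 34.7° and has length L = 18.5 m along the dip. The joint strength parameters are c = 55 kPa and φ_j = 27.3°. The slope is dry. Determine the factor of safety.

FS = 3.08

Resolving the block weight along and normal to the plane and applying the Mohr–Coulomb strength on the joint:
N' = W cosα = 767·cos34.7° = 630.6 kN/m
Driving force T = W sinα = 767·sin34.7° = 436.6 kN/m
Resisting force R = c·L + N'·tanφ_j = 55·18.5 + 630.6·tan27.3° = 1017.5 + 325.5 = 1343.0 kN/m
FS = R / T = 1343.0 / 436.6 = 3.076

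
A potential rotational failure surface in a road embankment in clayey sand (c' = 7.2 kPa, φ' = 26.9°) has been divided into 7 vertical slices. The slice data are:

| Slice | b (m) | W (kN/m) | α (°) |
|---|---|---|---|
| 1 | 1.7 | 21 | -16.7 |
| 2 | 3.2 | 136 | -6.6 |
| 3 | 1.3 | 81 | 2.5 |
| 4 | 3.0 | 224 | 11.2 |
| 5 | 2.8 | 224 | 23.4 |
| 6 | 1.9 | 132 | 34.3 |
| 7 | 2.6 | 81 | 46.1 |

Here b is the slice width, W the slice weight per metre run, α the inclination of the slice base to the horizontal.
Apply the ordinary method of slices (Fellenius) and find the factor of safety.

Ordinary method of slices: FS = Σ[c'·Δl_i + (W_i cosα_i)·tanφ'] / Σ W_i sinα_i, with Δl_i = b_i / cosα_i.
Slice 1: Δl = 1.7/cos(-16.7°) = 1.775 m; N'_1 = 21·cos(-16.7°) = 20.1; c'Δl = 12.78; W sinα = -6.0
Slice 2: Δl = 3.2/cos(-6.6°) = 3.221 m; N'_2 = 136·cos(-6.6°) = 135.1; c'Δl = 23.19; W sinα = -15.6
Slice 3: Δl = 1.3/cos2.5° = 1.301 m; N'_3 = 81·cos2.5° = 80.9; c'Δl = 9.37; W sinα = 3.5
Slice 4: Δl = 3.0/cos11.2° = 3.058 m; N'_4 = 224·cos11.2° = 219.7; c'Δl = 22.02; W sinα = 43.5
Slice 5: Δl = 2.8/cos23.4° = 3.051 m; N'_5 = 224·cos23.4° = 205.6; c'Δl = 21.97; W sinα = 89.0
Slice 6: Δl = 1.9/cos34.3° = 2.300 m; N'_6 = 132·cos34.3° = 109.0; c'Δl = 16.56; W sinα = 74.4
Slice 7: Δl = 2.6/cos46.1° = 3.750 m; N'_7 = 81·cos46.1° = 56.2; c'Δl = 27.00; W sinα = 58.4
Σc'Δl = 132.9 kN/m; ΣN' = 826.7 kN/m; ΣW sinα = 247.1 kN/m
Resisting = 132.9 + 826.7·tan26.9° = 132.9 + 419.4 = 552.3 kN/m
FS = 552.3 / 247.1 = 2.235

FS = 2.24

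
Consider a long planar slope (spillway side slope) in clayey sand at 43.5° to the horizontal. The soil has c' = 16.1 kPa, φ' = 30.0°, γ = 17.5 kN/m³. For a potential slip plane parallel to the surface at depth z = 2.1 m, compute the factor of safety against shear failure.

FS = 1.49

For an infinite slope with a slip plane parallel to the surface (no pore pressure): FS = [c' + γz cos²β tanφ'] / [γz sinβ cosβ].
γz = 17.5·2.1 = 36.75 kN/m²
Numerator = 16.1 + 36.75·cos²43.5°·tan30.0° = 16.1 + 36.75·0.5262·0.5774 = 27.264 kPa
Denominator = 36.75·sin43.5°·cos43.5° = 36.75·0.6884·0.7254 = 18.350 kPa
FS = 27.264 / 18.350 = 1.486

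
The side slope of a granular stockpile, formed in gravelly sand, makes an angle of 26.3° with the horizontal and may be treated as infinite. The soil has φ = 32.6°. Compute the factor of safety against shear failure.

For a dry cohesionless infinite slope the factor of safety is FS = tanφ / tanβ.
FS = tan32.6° / tan26.3° = 0.6395 / 0.4942 = 1.294

FS = 1.29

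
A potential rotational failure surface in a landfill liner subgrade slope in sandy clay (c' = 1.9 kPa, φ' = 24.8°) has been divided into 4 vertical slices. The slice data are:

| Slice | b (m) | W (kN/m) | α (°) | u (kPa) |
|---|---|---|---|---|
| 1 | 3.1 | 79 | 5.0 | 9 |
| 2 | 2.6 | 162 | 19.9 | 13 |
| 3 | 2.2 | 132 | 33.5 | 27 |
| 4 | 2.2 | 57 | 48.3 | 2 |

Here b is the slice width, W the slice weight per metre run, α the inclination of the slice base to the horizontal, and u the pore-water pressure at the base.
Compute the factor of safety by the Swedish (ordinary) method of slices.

Ordinary method of slices: FS = Σ[c'·Δl_i + (W_i cosα_i − u_i·Δl_i)·tanφ'] / Σ W_i sinα_i, with Δl_i = b_i / cosα_i.
Slice 1: Δl = 3.1/cos5.0° = 3.112 m; N'_1 = 79·cos5.0° − 9·3.112 = 50.7; c'Δl = 5.91; W sinα = 6.9
Slice 2: Δl = 2.6/cos19.9° = 2.765 m; N'_2 = 162·cos19.9° − 13·2.765 = 116.4; c'Δl = 5.25; W sinα = 55.1
Slice 3: Δl = 2.2/cos33.5° = 2.638 m; N'_3 = 132·cos33.5° − 27·2.638 = 38.8; c'Δl = 5.01; W sinα = 72.9
Slice 4: Δl = 2.2/cos48.3° = 3.307 m; N'_4 = 57·cos48.3° − 2·3.307 = 31.3; c'Δl = 6.28; W sinα = 42.6
Σc'Δl = 22.5 kN/m; ΣN' = 237.2 kN/m; ΣW sinα = 177.4 kN/m
Resisting = 22.5 + 237.2·tan24.8° = 22.5 + 109.6 = 132.1 kN/m
FS = 132.1 / 177.4 = 0.744

FS = 0.74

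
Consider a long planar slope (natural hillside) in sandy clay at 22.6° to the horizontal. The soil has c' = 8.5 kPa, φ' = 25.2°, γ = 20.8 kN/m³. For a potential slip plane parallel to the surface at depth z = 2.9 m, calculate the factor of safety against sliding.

FS = 1.53

For an infinite slope with a slip plane parallel to the surface (no pore pressure): FS = [c' + γz cos²β tanφ'] / [γz sinβ cosβ].
γz = 20.8·2.9 = 60.32 kN/m²
Numerator = 8.5 + 60.32·cos²22.6°·tan25.2° = 8.5 + 60.32·0.8523·0.4706 = 32.693 kPa
Denominator = 60.32·sin22.6°·cos22.6° = 60.32·0.3843·0.9232 = 21.401 kPa
FS = 32.693 / 21.401 = 1.528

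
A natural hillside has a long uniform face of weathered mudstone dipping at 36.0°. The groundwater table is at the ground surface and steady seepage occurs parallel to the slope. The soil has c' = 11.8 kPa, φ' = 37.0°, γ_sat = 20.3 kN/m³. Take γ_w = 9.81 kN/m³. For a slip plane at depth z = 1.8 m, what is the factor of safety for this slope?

FS = 1.22

With seepage parallel to the slope and the water table at the surface, the effective normal stress on the slip plane uses the buoyant unit weight γ' = γ_sat − γ_w while the driving shear stress uses γ_sat:
FS = [c' + γ' z cos²β tanφ'] / [γ_sat z sinβ cosβ]
γ' = 20.3 − 9.81 = 10.49 kN/m³
Numerator = 11.8 + 10.49·1.8·cos²36.0°·tan37.0° = 11.8 + 10.49·1.8·0.6545·0.7536 = 21.113 kPa
Denominator = 20.3·1.8·sin36.0°·cos36.0° = 20.3·1.8·0.5878·0.8090 = 17.376 kPa
FS = 21.113 / 17.376 = 1.215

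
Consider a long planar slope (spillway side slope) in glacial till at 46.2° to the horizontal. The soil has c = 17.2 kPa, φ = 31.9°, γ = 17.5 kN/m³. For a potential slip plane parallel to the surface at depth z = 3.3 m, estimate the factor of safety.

FS = 1.19

For an infinite slope with a slip plane parallel to the surface (no pore pressure): FS = [c + γz cos²β tanφ] / [γz sinβ cosβ].
γz = 17.5·3.3 = 57.75 kN/m²
Numerator = 17.2 + 57.75·cos²46.2°·tan31.9° = 17.2 + 57.75·0.4791·0.6224 = 34.420 kPa
Denominator = 57.75·sin46.2°·cos46.2° = 57.75·0.7218·0.6921 = 28.850 kPa
FS = 34.420 / 28.850 = 1.193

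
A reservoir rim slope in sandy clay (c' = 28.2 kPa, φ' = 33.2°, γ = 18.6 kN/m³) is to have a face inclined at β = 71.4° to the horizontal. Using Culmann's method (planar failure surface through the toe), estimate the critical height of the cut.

H_c = 22.46 m

Culmann's analysis gives the critical failure plane at α_cr = (β + φ')/2 = (71.4 + 33.2)/2 = 52.3°, and the critical height
H_c = (4c'/γ) · sinβ cosφ' / [1 − cos(β − φ')]
    = (4·28.2/18.6) · sin71.4°·cos33.2° / [1 − cos(38.2°)]
    = 6.065 · 0.9478·0.8368 / [1 − 0.7859]
    = 6.065 · 0.7931 / 0.2141
    = 22.46 m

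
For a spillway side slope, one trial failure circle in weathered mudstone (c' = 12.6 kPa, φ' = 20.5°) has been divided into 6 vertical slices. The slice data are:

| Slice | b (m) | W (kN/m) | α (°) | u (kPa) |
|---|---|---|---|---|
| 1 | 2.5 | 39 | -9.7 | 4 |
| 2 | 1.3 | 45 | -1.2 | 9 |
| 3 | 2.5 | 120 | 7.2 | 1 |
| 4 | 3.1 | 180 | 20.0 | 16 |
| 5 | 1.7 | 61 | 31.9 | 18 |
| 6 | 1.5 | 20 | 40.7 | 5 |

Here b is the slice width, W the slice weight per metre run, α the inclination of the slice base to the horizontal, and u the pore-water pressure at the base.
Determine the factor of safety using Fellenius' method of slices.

FS = 2.53

Ordinary method of slices: FS = Σ[c'·Δl_i + (W_i cosα_i − u_i·Δl_i)·tanφ'] / Σ W_i sinα_i, with Δl_i = b_i / cosα_i.
Slice 1: Δl = 2.5/cos(-9.7°) = 2.536 m; N'_1 = 39·cos(-9.7°) − 4·2.536 = 28.3; c'Δl = 31.96; W sinα = -6.6
Slice 2: Δl = 1.3/cos(-1.2°) = 1.300 m; N'_2 = 45·cos(-1.2°) − 9·1.300 = 33.3; c'Δl = 16.38; W sinα = -0.9
Slice 3: Δl = 2.5/cos7.2° = 2.520 m; N'_3 = 120·cos7.2° − 1·2.520 = 116.5; c'Δl = 31.75; W sinα = 15.0
Slice 4: Δl = 3.1/cos20.0° = 3.299 m; N'_4 = 180·cos20.0° − 16·3.299 = 116.4; c'Δl = 41.57; W sinα = 61.6
Slice 5: Δl = 1.7/cos31.9° = 2.002 m; N'_5 = 61·cos31.9° − 18·2.002 = 15.7; c'Δl = 25.23; W sinα = 32.2
Slice 6: Δl = 1.5/cos40.7° = 1.979 m; N'_6 = 20·cos40.7° − 5·1.979 = 5.3; c'Δl = 24.93; W sinα = 13.0
Σc'Δl = 171.8 kN/m; ΣN' = 315.5 kN/m; ΣW sinα = 114.4 kN/m
Resisting = 171.8 + 315.5·tan20.5° = 171.8 + 118.0 = 289.8 kN/m
FS = 289.8 / 114.4 = 2.534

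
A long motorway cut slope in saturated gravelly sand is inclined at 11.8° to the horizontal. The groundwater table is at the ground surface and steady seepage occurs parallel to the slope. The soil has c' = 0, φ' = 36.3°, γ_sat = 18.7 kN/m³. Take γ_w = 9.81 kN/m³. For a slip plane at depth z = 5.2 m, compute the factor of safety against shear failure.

With seepage parallel to the slope and the water table at the surface, the effective normal stress on the slip plane uses the buoyant unit weight γ' = γ_sat − γ_w while the driving shear stress uses γ_sat:
FS = [c' + γ' z cos²β tanφ'] / [γ_sat z sinβ cosβ]
(For c' = 0 this reduces to FS = (γ'/γ_sat)·tanφ'/tanβ.)
γ' = 18.7 − 9.81 = 8.89 kN/m³
Numerator = 0.0 + 8.89·5.2·cos²11.8°·tan36.3° = 0.0 + 8.89·5.2·0.9582·0.7346 = 32.538 kPa
Denominator = 18.7·5.2·sin11.8°·cos11.8° = 18.7·5.2·0.2045·0.9789 = 19.465 kPa
FS = 32.538 / 19.465 = 1.672

FS = 1.67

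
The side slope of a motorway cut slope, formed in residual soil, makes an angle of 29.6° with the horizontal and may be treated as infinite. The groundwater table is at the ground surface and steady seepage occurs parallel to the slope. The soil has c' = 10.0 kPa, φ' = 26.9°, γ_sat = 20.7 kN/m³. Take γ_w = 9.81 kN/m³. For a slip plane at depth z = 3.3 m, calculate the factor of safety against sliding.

With seepage parallel to the slope and the water table at the surface, the effective normal stress on the slip plane uses the buoyant unit weight γ' = γ_sat − γ_w while the driving shear stress uses γ_sat:
FS = [c' + γ' z cos²β tanφ'] / [γ_sat z sinβ cosβ]
γ' = 20.7 − 9.81 = 10.89 kN/m³
Numerator = 10.0 + 10.89·3.3·cos²29.6°·tan26.9° = 10.0 + 10.89·3.3·0.7560·0.5073 = 23.784 kPa
Denominator = 20.7·3.3·sin29.6°·cos29.6° = 20.7·3.3·0.4939·0.8695 = 29.338 kPa
FS = 23.784 / 29.338 = 0.811

FS = 0.81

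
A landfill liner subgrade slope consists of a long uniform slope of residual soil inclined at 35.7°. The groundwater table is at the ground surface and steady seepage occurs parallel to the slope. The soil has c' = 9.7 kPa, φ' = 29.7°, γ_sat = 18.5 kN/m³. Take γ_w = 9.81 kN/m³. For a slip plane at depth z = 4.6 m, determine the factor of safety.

With seepage parallel to the slope and the water table at the surface, the effective normal stress on the slip plane uses the buoyant unit weight γ' = γ_sat − γ_w while the driving shear stress uses γ_sat:
FS = [c' + γ' z cos²β tanφ'] / [γ_sat z sinβ cosβ]
γ' = 18.5 − 9.81 = 8.69 kN/m³
Numerator = 9.7 + 8.69·4.6·cos²35.7°·tan29.7° = 9.7 + 8.69·4.6·0.6595·0.5704 = 24.737 kPa
Denominator = 18.5·4.6·sin35.7°·cos35.7° = 18.5·4.6·0.5835·0.8121 = 40.328 kPa
FS = 24.737 / 40.328 = 0.613

FS = 0.61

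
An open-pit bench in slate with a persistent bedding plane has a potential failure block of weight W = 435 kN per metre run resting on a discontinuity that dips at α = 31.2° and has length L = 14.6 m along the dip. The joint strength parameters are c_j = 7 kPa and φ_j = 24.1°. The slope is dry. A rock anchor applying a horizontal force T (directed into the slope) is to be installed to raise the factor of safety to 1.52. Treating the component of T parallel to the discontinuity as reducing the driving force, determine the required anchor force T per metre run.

T = 48 kN/m

Resolving forces along and normal to the sliding plane, with the horizontal anchor force T adding T·sinα to the effective normal force and T·cosα acting up the plane against the driving force:
FS = [c_jL + (W cosα + T sinα) tanφ_j] / [W sinα − T cosα]
Without the anchor: N' = 372.1 kN/m, driving T_d = 225.3 kN/m, resisting R = 7·14.6 + 372.1·tan24.1° = 268.6 kN/m, FS = 1.19.
Setting FS = 1.52 and solving for T:
1.52·(225.3 − T cos31.2°) = 268.6 + T sin31.2°·tan24.1°
T·(sin31.2°·tan24.1° + 1.52·cos31.2°) = 1.52·225.3 − 268.6
T·(0.5180·0.4473 + 1.52·0.8554) = 342.5 − 268.6 = 73.9
T·1.5319 = 73.9
T = 48.2 kN/m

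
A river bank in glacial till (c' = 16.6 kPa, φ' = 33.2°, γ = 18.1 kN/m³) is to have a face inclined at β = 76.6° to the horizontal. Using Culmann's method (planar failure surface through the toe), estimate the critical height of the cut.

Culmann's analysis gives the critical failure plane at α_cr = (β + φ')/2 = (76.6 + 33.2)/2 = 54.9°, and the critical height
H_c = (4c'/γ) · sinβ cosφ' / [1 − cos(β − φ')]
    = (4·16.6/18.1) · sin76.6°·cos33.2° / [1 − cos(43.4°)]
    = 3.669 · 0.9728·0.8368 / [1 − 0.7266]
    = 3.669 · 0.8140 / 0.2734
    = 10.92 m

H_c = 10.92 m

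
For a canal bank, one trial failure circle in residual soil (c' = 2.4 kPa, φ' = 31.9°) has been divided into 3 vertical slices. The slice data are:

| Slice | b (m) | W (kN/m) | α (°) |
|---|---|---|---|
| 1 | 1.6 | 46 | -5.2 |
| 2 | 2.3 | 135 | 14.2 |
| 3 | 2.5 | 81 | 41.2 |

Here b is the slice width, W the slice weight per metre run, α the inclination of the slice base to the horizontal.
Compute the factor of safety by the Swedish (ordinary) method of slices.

Ordinary method of slices: FS = Σ[c'·Δl_i + (W_i cosα_i)·tanφ'] / Σ W_i sinα_i, with Δl_i = b_i / cosα_i.
Slice 1: Δl = 1.6/cos(-5.2°) = 1.607 m; N'_1 = 46·cos(-5.2°) = 45.8; c'Δl = 3.86; W sinα = -4.2
Slice 2: Δl = 2.3/cos14.2° = 2.372 m; N'_2 = 135·cos14.2° = 130.9; c'Δl = 5.69; W sinα = 33.1
Slice 3: Δl = 2.5/cos41.2° = 3.323 m; N'_3 = 81·cos41.2° = 60.9; c'Δl = 7.97; W sinα = 53.4
Σc'Δl = 17.5 kN/m; ΣN' = 237.6 kN/m; ΣW sinα = 82.3 kN/m
Resisting = 17.5 + 237.6·tan31.9° = 17.5 + 147.9 = 165.4 kN/m
FS = 165.4 / 82.3 = 2.010

FS = 2.01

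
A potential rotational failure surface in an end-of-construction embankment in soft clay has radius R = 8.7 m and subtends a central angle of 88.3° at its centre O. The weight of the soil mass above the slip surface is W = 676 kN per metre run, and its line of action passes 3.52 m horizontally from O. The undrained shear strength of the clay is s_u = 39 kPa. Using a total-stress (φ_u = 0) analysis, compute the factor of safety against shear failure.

Taking moments about the centre O, the resisting moment is provided by the undrained shear strength acting along the arc:
Arc length L_a = R·θ = 8.7·(88.3°·π/180) = 8.7·1.5411 = 13.41 m
M_R = s_u·L_a·R = 39·13.41·8.7 = 4549.3 kN·m/m
M_D = W·d = 676·3.52 = 2379.5 kN·m/m
FS = M_R / M_D = 4549.3 / 2379.5 = 1.912

FS = 1.91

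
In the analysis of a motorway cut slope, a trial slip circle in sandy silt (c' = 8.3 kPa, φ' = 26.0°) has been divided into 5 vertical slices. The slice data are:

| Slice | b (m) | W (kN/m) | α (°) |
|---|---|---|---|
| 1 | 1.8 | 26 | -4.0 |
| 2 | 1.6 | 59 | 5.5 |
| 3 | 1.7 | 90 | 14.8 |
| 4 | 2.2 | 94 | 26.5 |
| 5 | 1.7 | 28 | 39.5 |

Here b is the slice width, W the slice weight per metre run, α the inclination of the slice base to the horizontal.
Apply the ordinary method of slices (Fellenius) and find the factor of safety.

Ordinary method of slices: FS = Σ[c'·Δl_i + (W_i cosα_i)·tanφ'] / Σ W_i sinα_i, with Δl_i = b_i / cosα_i.
Slice 1: Δl = 1.8/cos(-4.0°) = 1.804 m; N'_1 = 26·cos(-4.0°) = 25.9; c'Δl = 14.98; W sinα = -1.8
Slice 2: Δl = 1.6/cos5.5° = 1.607 m; N'_2 = 59·cos5.5° = 58.7; c'Δl = 13.34; W sinα = 5.7
Slice 3: Δl = 1.7/cos14.8° = 1.758 m; N'_3 = 90·cos14.8° = 87.0; c'Δl = 14.59; W sinα = 23.0
Slice 4: Δl = 2.2/cos26.5° = 2.458 m; N'_4 = 94·cos26.5° = 84.1; c'Δl = 20.40; W sinα = 41.9
Slice 5: Δl = 1.7/cos39.5° = 2.203 m; N'_5 = 28·cos39.5° = 21.6; c'Δl = 18.29; W sinα = 17.8
Σc'Δl = 81.6 kN/m; ΣN' = 277.4 kN/m; ΣW sinα = 86.6 kN/m
Resisting = 81.6 + 277.4·tan26.0° = 81.6 + 135.3 = 216.9 kN/m
FS = 216.9 / 86.6 = 2.505

FS = 2.51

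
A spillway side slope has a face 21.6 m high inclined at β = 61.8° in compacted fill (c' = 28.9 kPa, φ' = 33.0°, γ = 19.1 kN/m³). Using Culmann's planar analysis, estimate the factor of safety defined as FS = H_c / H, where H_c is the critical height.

FS = 1.67

H_c = (4c'/γ) · sinβ cosφ' / [1 − cos(β − φ')]
    = (4·28.9/19.1) · sin61.8°·cos33.0° / [1 − cos28.8°]
    = 6.052 · 0.7391 / 0.1237 = 36.17 m
FS = H_c / H = 36.17 / 21.6 = 1.674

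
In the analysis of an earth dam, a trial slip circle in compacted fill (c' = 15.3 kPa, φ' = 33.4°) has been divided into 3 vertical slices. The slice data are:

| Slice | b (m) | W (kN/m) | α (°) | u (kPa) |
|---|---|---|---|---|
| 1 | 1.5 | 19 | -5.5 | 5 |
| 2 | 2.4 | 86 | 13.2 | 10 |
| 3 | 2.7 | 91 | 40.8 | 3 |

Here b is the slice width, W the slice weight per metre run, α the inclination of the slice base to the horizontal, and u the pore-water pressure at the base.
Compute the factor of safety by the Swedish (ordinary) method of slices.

FS = 2.59

Ordinary method of slices: FS = Σ[c'·Δl_i + (W_i cosα_i − u_i·Δl_i)·tanφ'] / Σ W_i sinα_i, with Δl_i = b_i / cosα_i.
Slice 1: Δl = 1.5/cos(-5.5°) = 1.507 m; N'_1 = 19·cos(-5.5°) − 5·1.507 = 11.4; c'Δl = 23.06; W sinα = -1.8
Slice 2: Δl = 2.4/cos13.2° = 2.465 m; N'_2 = 86·cos13.2° − 10·2.465 = 59.1; c'Δl = 37.72; W sinα = 19.6
Slice 3: Δl = 2.7/cos40.8° = 3.567 m; N'_3 = 91·cos40.8° − 3·3.567 = 58.2; c'Δl = 54.57; W sinα = 59.5
Σc'Δl = 115.3 kN/m; ΣN' = 128.6 kN/m; ΣW sinα = 77.3 kN/m
Resisting = 115.3 + 128.6·tan33.4° = 115.3 + 84.8 = 200.2 kN/m
FS = 200.2 / 77.3 = 2.590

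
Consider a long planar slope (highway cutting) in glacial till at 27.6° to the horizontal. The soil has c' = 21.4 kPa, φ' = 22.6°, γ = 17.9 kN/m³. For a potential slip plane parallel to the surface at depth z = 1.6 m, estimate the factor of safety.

FS = 2.62

For an infinite slope with a slip plane parallel to the surface (no pore pressure): FS = [c' + γz cos²β tanφ'] / [γz sinβ cosβ].
γz = 17.9·1.6 = 28.64 kN/m²
Numerator = 21.4 + 28.64·cos²27.6°·tan22.6° = 21.4 + 28.64·0.7854·0.4163 = 30.763 kPa
Denominator = 28.64·sin27.6°·cos27.6° = 28.64·0.4633·0.8862 = 11.759 kPa
FS = 30.763 / 11.759 = 2.616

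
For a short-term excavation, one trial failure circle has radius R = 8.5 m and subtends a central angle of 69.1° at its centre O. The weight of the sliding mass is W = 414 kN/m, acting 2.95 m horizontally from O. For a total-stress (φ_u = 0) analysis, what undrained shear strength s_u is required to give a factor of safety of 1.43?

FS = s_u·L_a·R / (W·d), so s_u = FS·W·d / (L_a·R).
Arc length L_a = R·θ = 8.5·(69.1°·π/180) = 8.5·1.2060 = 10.25 m
s_u = 1.43·414·2.95 / (10.25·8.5) = 1746.5 / 87.14 = 20.04 kPa

s_u = 20.0 kPa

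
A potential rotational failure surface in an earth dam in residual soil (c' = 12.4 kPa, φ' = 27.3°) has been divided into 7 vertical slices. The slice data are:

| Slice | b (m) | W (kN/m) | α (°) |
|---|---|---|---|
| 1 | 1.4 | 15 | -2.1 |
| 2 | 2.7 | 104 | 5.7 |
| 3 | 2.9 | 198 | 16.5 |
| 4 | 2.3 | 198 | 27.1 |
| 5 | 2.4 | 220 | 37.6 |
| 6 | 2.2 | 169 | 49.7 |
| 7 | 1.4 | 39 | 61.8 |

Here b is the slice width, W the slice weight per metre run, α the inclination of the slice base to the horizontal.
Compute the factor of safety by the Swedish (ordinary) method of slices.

FS = 1.42

Ordinary method of slices: FS = Σ[c'·Δl_i + (W_i cosα_i)·tanφ'] / Σ W_i sinα_i, with Δl_i = b_i / cosα_i.
Slice 1: Δl = 1.4/cos(-2.1°) = 1.401 m; N'_1 = 15·cos(-2.1°) = 15.0; c'Δl = 17.37; W sinα = -0.5
Slice 2: Δl = 2.7/cos5.7° = 2.713 m; N'_2 = 104·cos5.7° = 103.5; c'Δl = 33.65; W sinα = 10.3
Slice 3: Δl = 2.9/cos16.5° = 3.025 m; N'_3 = 198·cos16.5° = 189.8; c'Δl = 37.50; W sinα = 56.2
Slice 4: Δl = 2.3/cos27.1° = 2.584 m; N'_4 = 198·cos27.1° = 176.3; c'Δl = 32.04; W sinα = 90.2
Slice 5: Δl = 2.4/cos37.6° = 3.029 m; N'_5 = 220·cos37.6° = 174.3; c'Δl = 37.56; W sinα = 134.2
Slice 6: Δl = 2.2/cos49.7° = 3.401 m; N'_6 = 169·cos49.7° = 109.3; c'Δl = 42.18; W sinα = 128.9
Slice 7: Δl = 1.4/cos61.8° = 2.963 m; N'_7 = 39·cos61.8° = 18.4; c'Δl = 36.74; W sinα = 34.4
Σc'Δl = 237.0 kN/m; ΣN' = 786.6 kN/m; ΣW sinα = 453.7 kN/m
Resisting = 237.0 + 786.6·tan27.3° = 237.0 + 406.0 = 643.0 kN/m
FS = 643.0 / 453.7 = 1.417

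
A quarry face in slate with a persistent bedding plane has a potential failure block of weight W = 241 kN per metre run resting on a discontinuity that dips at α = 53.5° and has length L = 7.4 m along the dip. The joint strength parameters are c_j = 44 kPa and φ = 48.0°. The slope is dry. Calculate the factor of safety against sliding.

FS = 2.50

Resolving the block weight along and normal to the plane and applying the Mohr–Coulomb strength on the joint:
N' = W cosα = 241·cos53.5° = 143.4 kN/m
Driving force T = W sinα = 241·sin53.5° = 193.7 kN/m
Resisting force R = c_j·L + N'·tanφ = 44·7.4 + 143.4·tan48.0° = 325.6 + 159.2 = 484.8 kN/m
FS = R / T = 484.8 / 193.7 = 2.503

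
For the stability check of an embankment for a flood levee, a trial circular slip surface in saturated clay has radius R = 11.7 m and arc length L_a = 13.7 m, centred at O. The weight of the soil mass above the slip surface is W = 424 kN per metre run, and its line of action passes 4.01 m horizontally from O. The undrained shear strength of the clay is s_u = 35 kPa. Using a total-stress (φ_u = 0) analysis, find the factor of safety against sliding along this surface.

FS = 3.30

Taking moments about the centre O, the resisting moment is provided by the undrained shear strength acting along the arc:
M_R = s_u·L_a·R = 35·13.70·11.7 = 5610.1 kN·m/m
M_D = W·d = 424·4.01 = 1700.2 kN·m/m
FS = M_R / M_D = 5610.1 / 1700.2 = 3.300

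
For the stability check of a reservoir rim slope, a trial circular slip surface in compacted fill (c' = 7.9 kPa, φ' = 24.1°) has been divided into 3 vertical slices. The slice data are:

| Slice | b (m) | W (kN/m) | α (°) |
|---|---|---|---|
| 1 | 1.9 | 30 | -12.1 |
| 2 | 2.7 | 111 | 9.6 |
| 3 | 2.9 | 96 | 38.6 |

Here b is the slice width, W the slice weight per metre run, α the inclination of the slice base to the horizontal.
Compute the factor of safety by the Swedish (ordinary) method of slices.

Ordinary method of slices: FS = Σ[c'·Δl_i + (W_i cosα_i)·tanφ'] / Σ W_i sinα_i, with Δl_i = b_i / cosα_i.
Slice 1: Δl = 1.9/cos(-12.1°) = 1.943 m; N'_1 = 30·cos(-12.1°) = 29.3; c'Δl = 15.35; W sinα = -6.3
Slice 2: Δl = 2.7/cos9.6° = 2.738 m; N'_2 = 111·cos9.6° = 109.4; c'Δl = 21.63; W sinα = 18.5
Slice 3: Δl = 2.9/cos38.6° = 3.711 m; N'_3 = 96·cos38.6° = 75.0; c'Δl = 29.31; W sinα = 59.9
Σc'Δl = 66.3 kN/m; ΣN' = 213.8 kN/m; ΣW sinα = 72.1 kN/m
Resisting = 66.3 + 213.8·tan24.1° = 66.3 + 95.6 = 161.9 kN/m
FS = 161.9 / 72.1 = 2.246

FS = 2.25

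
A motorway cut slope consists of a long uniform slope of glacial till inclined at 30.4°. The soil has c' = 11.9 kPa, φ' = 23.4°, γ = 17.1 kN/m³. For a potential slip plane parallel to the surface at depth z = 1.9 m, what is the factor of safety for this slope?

For an infinite slope with a slip plane parallel to the surface (no pore pressure): FS = [c' + γz cos²β tanφ'] / [γz sinβ cosβ].
γz = 17.1·1.9 = 32.49 kN/m²
Numerator = 11.9 + 32.49·cos²30.4°·tan23.4° = 11.9 + 32.49·0.7439·0.4327 = 22.359 kPa
Denominator = 32.49·sin30.4°·cos30.4° = 32.49·0.5060·0.8625 = 14.181 kPa
FS = 22.359 / 14.181 = 1.577

FS = 1.58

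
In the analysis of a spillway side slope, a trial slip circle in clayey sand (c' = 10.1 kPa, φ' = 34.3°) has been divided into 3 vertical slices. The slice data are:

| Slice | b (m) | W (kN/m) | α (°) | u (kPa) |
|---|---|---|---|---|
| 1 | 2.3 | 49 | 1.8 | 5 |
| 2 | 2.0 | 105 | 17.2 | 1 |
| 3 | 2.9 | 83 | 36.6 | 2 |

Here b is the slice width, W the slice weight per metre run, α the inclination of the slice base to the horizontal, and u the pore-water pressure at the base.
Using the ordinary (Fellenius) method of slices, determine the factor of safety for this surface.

FS = 2.61

Ordinary method of slices: FS = Σ[c'·Δl_i + (W_i cosα_i − u_i·Δl_i)·tanφ'] / Σ W_i sinα_i, with Δl_i = b_i / cosα_i.
Slice 1: Δl = 2.3/cos1.8° = 2.301 m; N'_1 = 49·cos1.8° − 5·2.301 = 37.5; c'Δl = 23.24; W sinα = 1.5
Slice 2: Δl = 2.0/cos17.2° = 2.094 m; N'_2 = 105·cos17.2° − 1·2.094 = 98.2; c'Δl = 21.15; W sinα = 31.0
Slice 3: Δl = 2.9/cos36.6° = 3.612 m; N'_3 = 83·cos36.6° − 2·3.612 = 59.4; c'Δl = 36.48; W sinα = 49.5
Σc'Δl = 80.9 kN/m; ΣN' = 195.1 kN/m; ΣW sinα = 82.1 kN/m
Resisting = 80.9 + 195.1·tan34.3° = 80.9 + 133.1 = 214.0 kN/m
FS = 214.0 / 82.1 = 2.607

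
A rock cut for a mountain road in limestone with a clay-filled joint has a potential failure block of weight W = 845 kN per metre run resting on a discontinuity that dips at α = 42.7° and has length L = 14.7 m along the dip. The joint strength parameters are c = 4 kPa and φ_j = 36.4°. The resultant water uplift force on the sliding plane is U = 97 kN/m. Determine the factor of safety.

Resolving the block weight along and normal to the plane and applying the Mohr–Coulomb strength on the joint:
N' = W cosα − U = 845·cos42.7° − 97 = 524.0 kN/m
Driving force T = W sinα = 845·sin42.7° = 573.0 kN/m
Resisting force R = c·L + N'·tanφ_j = 4·14.7 + 524.0·tan36.4° = 58.8 + 386.3 = 445.1 kN/m
FS = R / T = 445.1 / 573.0 = 0.777

FS = 0.78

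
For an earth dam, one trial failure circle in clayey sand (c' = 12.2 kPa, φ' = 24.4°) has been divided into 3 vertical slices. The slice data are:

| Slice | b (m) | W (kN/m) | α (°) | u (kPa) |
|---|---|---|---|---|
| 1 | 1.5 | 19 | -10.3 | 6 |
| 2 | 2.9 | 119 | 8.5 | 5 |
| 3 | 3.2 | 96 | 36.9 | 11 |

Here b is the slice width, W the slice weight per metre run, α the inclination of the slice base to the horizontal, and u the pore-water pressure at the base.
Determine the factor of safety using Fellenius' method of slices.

FS = 2.35

Ordinary method of slices: FS = Σ[c'·Δl_i + (W_i cosα_i − u_i·Δl_i)·tanφ'] / Σ W_i sinα_i, with Δl_i = b_i / cosα_i.
Slice 1: Δl = 1.5/cos(-10.3°) = 1.525 m; N'_1 = 19·cos(-10.3°) − 6·1.525 = 9.5; c'Δl = 18.60; W sinα = -3.4
Slice 2: Δl = 2.9/cos8.5° = 2.932 m; N'_2 = 119·cos8.5° − 5·2.932 = 103.0; c'Δl = 35.77; W sinα = 17.6
Slice 3: Δl = 3.2/cos36.9° = 4.002 m; N'_3 = 96·cos36.9° − 11·4.002 = 32.8; c'Δl = 48.82; W sinα = 57.6
Σc'Δl = 103.2 kN/m; ΣN' = 145.3 kN/m; ΣW sinα = 71.8 kN/m
Resisting = 103.2 + 145.3·tan24.4° = 103.2 + 65.9 = 169.1 kN/m
FS = 169.1 / 71.8 = 2.354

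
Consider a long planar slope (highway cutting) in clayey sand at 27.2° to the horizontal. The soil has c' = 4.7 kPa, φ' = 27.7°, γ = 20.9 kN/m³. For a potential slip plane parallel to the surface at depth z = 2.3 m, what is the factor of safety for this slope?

FS = 1.26

For an infinite slope with a slip plane parallel to the surface (no pore pressure): FS = [c' + γz cos²β tanφ'] / [γz sinβ cosβ].
γz = 20.9·2.3 = 48.07 kN/m²
Numerator = 4.7 + 48.07·cos²27.2°·tan27.7° = 4.7 + 48.07·0.7911·0.5250 = 24.664 kPa
Denominator = 48.07·sin27.2°·cos27.2° = 48.07·0.4571·0.8894 = 19.543 kPa
FS = 24.664 / 19.543 = 1.262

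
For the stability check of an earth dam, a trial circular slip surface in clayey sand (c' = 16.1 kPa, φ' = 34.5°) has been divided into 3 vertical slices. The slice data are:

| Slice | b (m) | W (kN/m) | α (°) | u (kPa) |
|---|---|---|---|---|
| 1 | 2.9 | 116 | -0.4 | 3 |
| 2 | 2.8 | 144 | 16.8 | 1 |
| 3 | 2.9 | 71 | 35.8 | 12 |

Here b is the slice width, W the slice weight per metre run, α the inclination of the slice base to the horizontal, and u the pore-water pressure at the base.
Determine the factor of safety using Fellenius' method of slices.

Ordinary method of slices: FS = Σ[c'·Δl_i + (W_i cosα_i − u_i·Δl_i)·tanφ'] / Σ W_i sinα_i, with Δl_i = b_i / cosα_i.
Slice 1: Δl = 2.9/cos(-0.4°) = 2.900 m; N'_1 = 116·cos(-0.4°) − 3·2.900 = 107.3; c'Δl = 46.69; W sinα = -0.8
Slice 2: Δl = 2.8/cos16.8° = 2.925 m; N'_2 = 144·cos16.8° − 1·2.925 = 134.9; c'Δl = 47.09; W sinα = 41.6
Slice 3: Δl = 2.9/cos35.8° = 3.576 m; N'_3 = 71·cos35.8° − 12·3.576 = 14.7; c'Δl = 57.57; W sinα = 41.5
Σc'Δl = 151.3 kN/m; ΣN' = 256.9 kN/m; ΣW sinα = 82.3 kN/m
Resisting = 151.3 + 256.9·tan34.5° = 151.3 + 176.6 = 327.9 kN/m
FS = 327.9 / 82.3 = 3.982

FS = 3.98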